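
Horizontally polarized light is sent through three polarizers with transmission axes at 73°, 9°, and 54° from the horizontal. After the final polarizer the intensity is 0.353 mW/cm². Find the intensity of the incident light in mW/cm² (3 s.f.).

I₁ = I₀ cos²(73° − 0°) = I₀ cos²(73°) = 0.08548 I₀.
I₂ = I₁ cos²(9° − 73°) = 0.08548 I₀ · cos²(64°) = 0.01643 I₀.
I₃ = I₂ cos²(54° − 9°) = 0.01643 I₀ · cos²(45°) = 0.008213 I₀.
So 0.353 mW/cm² = 0.008213 I₀, giving I₀ = 0.353/0.008213 = 42.98 mW/cm².

I₀ ≈ 43.0 mW/cm²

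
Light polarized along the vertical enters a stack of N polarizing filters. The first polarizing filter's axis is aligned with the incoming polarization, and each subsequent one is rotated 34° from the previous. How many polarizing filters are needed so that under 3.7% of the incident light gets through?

N = 10

First polarizer is aligned with the polarization: full transmission.
Each further stage multiplies by cos²(34°) = 0.6873.
After N polarizers: T = 0.6873^(N−1). Require T < 0.037 ⇒ N−1 > ln(0.037)/ln(0.6873) = 8.79, so N−1 ≥ 9 and N = 10.
Check: N=10 gives T = 0.03422 < 0.037; N=9 gives T = 0.0498.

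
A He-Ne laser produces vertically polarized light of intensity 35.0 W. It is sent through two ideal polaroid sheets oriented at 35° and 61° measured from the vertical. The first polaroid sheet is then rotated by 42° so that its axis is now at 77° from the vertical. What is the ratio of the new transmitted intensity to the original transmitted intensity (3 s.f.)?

Before rotation:
I₁ = I₀ cos²(35° − 0°) = I₀ cos²(35°) = 0.671 I₀.
I₂ = I₁ cos²(61° − 35°) = 0.671 I₀ · cos²(26°) = 0.5421 I₀.
After rotation:
I₁ = I₀ cos²(77° − 0°) = I₀ cos²(77°) = 0.0506 I₀.
I₂ = I₁ cos²(61° − 77°) = 0.0506 I₀ · cos²(16°) = 0.04676 I₀.
Ratio = 0.04676 / 0.5421 = 0.08626.

I_new/I_old ≈ 0.0863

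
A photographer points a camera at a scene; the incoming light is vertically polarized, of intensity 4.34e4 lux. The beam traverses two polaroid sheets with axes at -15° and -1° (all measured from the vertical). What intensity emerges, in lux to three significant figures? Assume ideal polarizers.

I₁ = 4.34e4 lux · cos²(15°) = 4.049e+04 lux.
I₂ = I₁ · cos²(14°) = 4.049e+04 · 0.9415 = 3.812e+04 lux.

I ≈ 3.81e4 lux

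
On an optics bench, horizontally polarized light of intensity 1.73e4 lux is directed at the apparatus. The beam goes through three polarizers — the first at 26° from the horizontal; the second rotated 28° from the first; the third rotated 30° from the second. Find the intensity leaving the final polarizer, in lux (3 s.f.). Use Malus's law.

By Malus's law, I₁ = 1.73e4 lux · cos²(26°) = 1.398e+04 lux.
I₂ = I₁ · cos²(28°) = 1.398e+04 · 0.7796 = 1.09e+04 lux.
I₃ = I₂ · cos²(30°) = 1.09e+04 · 0.75 = 8171 lux.

I ≈ 8170 lux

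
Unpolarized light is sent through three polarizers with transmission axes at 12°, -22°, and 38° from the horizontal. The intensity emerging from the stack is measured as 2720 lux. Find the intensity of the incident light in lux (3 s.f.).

I₀ ≈ 3.17e4 lux

Unpolarized light through the first polarizer → I₁ = ½ I₀, now polarized at 12°.
I₂ = I₁ cos²(-22° − 12°) = 0.5 I₀ · cos²(34°) = 0.3437 I₀.
I₃ = I₂ cos²(38° + 22°) = 0.3437 I₀ · cos²(60°) = 0.08591 I₀.
So 2720 lux = 0.08591 I₀, giving I₀ = 2720/0.08591 = 3.166e+04 lux.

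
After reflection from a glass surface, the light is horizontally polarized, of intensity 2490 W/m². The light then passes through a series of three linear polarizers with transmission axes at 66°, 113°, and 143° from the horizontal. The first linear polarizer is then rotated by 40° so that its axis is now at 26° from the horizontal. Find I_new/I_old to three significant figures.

I_new/I_old ≈ 0.0288

Before rotation:
By Malus's law, I₁ = I₀ cos²(66° − 0°) = I₀ cos²(66°) = 0.1654 I₀.
I₂ = I₁ cos²(113° − 66°) = 0.1654 I₀ · cos²(47°) = 0.07695 I₀.
I₃ = I₂ cos²(143° − 113°) = 0.07695 I₀ · cos²(30°) = 0.05771 I₀.
After rotation:
I₁ = I₀ cos²(26° − 0°) = I₀ cos²(26°) = 0.8078 I₀.
I₂ = I₁ cos²(113° − 26°) = 0.8078 I₀ · cos²(87°) = 0.002213 I₀.
I₃ = I₂ cos²(143° − 113°) = 0.002213 I₀ · cos²(30°) = 0.00166 I₀.
Ratio = 0.00166 / 0.05771 = 0.02876.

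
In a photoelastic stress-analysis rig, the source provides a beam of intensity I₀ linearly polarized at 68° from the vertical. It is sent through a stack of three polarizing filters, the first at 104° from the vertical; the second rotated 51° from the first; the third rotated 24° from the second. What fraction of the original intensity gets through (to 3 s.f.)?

≈ 0.216 I₀

I₁ = I₀ cos²(104° − 68°) = I₀ cos²(36°) = 0.6545 I₀.
I₂ = I₁ cos²(51°) = 0.6545 · 0.396 I₀ = 0.2592 I₀.
I₃ = I₂ cos²(24°) = 0.2592 · 0.8346 I₀ = 0.2163 I₀.
Transmitted fraction = 0.2163.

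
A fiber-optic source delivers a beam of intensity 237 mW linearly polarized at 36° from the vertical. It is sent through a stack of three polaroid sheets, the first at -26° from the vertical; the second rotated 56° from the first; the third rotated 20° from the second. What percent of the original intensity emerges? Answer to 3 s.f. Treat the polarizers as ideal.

I₁ = 237 mW · cos²(62°) = 52.24 mW.
I₂ = I₁ · cos²(56°) = 52.24 · 0.3127 = 16.33 mW.
I₃ = I₂ · cos²(20°) = 16.33 · 0.883 = 14.42 mW.
That is 6.086% of the incident intensity.

≈ 6.09%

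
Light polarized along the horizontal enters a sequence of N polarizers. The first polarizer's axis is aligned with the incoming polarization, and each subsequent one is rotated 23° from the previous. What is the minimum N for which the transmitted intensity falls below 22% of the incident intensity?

N = 11

First polarizer is aligned with the polarization: full transmission.
Each further stage multiplies by cos²(23°) = 0.8473.
After N polarizers: T = 0.8473^(N−1). Require T < 0.22 ⇒ N−1 > ln(0.22)/ln(0.8473) = 9.14, so N−1 ≥ 10 and N = 11.
Check: N=11 gives T = 0.1908 < 0.22; N=10 gives T = 0.2251.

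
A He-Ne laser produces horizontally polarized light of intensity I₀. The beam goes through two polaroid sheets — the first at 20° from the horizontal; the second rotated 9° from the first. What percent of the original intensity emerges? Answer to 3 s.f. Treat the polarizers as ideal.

≈ 86.1%

By Malus's law, I₁ = I₀ cos²(20° − 0°) = I₀ cos²(20°) = 0.883 I₀.
I₂ = I₁ cos²(9°) = 0.883 · 0.9755 I₀ = 0.8614 I₀.
That is 86.14% of the incident intensity.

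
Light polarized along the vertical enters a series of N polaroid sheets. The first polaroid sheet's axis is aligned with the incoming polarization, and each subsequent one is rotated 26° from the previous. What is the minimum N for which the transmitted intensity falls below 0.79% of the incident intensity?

N = 24

First polarizer is aligned with the polarization: full transmission.
Each further stage multiplies by cos²(26°) = 0.8078.
After N polarizers: T = 0.8078^(N−1). Require T < 0.0079 ⇒ N−1 > ln(0.0079)/ln(0.8078) = 22.68, so N−1 ≥ 23 and N = 24.
Check: N=24 gives T = 0.007385 < 0.0079; N=23 gives T = 0.009142.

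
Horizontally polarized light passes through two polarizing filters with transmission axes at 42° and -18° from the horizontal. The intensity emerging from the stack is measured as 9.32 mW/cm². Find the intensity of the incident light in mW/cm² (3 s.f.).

By Malus's law, I₁ = I₀ cos²(42° − 0°) = I₀ cos²(42°) = 0.5523 I₀.
I₂ = I₁ cos²(-18° − 42°) = 0.5523 I₀ · cos²(60°) = 0.1381 I₀.
So 9.32 mW/cm² = 0.1381 I₀, giving I₀ = 9.32/0.1381 = 67.5 mW/cm².

I₀ ≈ 67.5 mW/cm²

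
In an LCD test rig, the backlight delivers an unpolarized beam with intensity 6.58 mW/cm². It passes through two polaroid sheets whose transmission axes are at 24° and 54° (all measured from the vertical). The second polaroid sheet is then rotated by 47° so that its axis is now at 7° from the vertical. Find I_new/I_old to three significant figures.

I_new/I_old ≈ 1.22

Before rotation:
Unpolarized light through the first polarizer → I₁ = ½ I₀, now polarized at 24°.
I₂ = I₁ cos²(54° − 24°) = 0.5 I₀ · cos²(30°) = 0.375 I₀.
After rotation:
Unpolarized light through the first polarizer → I₁ = ½ I₀, now polarized at 24°.
I₂ = I₁ cos²(7° − 24°) = 0.5 I₀ · cos²(17°) = 0.4573 I₀.
Ratio = 0.4573 / 0.375 = 1.219.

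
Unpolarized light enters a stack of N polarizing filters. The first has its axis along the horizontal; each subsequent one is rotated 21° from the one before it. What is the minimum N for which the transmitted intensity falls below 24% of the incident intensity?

N = 7

First polarizer halves the unpolarized light: factor 1/2.
Each further stage multiplies by cos²(21°) = 0.8716.
After N polarizers: T = 0.5·0.8716^(N−1). Require T < 0.24 ⇒ N−1 > ln(0.24/0.5)/ln(0.8716) = 5.34, so N−1 ≥ 6 and N = 7.
Check: N=7 gives T = 0.2192 < 0.24; N=6 gives T = 0.2515.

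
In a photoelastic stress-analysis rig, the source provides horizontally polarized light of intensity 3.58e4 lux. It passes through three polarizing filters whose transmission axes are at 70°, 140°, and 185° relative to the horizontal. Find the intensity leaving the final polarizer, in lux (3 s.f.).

I ≈ 245 lux

I₁ = 3.58e4 lux · cos²(70°) = 4188 lux.
I₂ = I₁ · cos²(70°) = 4188 · 0.117 = 489.9 lux.
I₃ = I₂ · cos²(45°) = 489.9 · 0.5 = 244.9 lux.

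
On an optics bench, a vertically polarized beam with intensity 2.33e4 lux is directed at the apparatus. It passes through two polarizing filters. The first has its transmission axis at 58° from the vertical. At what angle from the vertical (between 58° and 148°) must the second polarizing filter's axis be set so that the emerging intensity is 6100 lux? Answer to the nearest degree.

By Malus's law, I₁ = I₀ cos²(58° − 0°) = I₀ cos²(58°) = 0.2808 I₀.
Target fraction: 6100 / 2.33e4 lux = 0.2618 of I₀.
Need I₂/I₀ = 0.2618, so cos²(θ − 58°) = 0.2618 / 0.2808 = 0.9323.
θ − 58° = arccos(√0.9323) = 15.1°, giving θ ≈ 58 + 15.1 = 73.1°.

θ ≈ 73°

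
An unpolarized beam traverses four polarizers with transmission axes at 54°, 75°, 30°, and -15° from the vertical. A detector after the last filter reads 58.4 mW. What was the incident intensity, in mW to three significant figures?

I₀ ≈ 536 mW

Unpolarized light through the first polarizer → I₁ = ½ I₀, now polarized at 54°.
I₂ = I₁ cos²(75° − 54°) = 0.5 I₀ · cos²(21°) = 0.4358 I₀.
I₃ = I₂ cos²(30° − 75°) = 0.4358 I₀ · cos²(45°) = 0.2179 I₀.
I₄ = I₃ cos²(-15° − 30°) = 0.2179 I₀ · cos²(45°) = 0.1089 I₀.
So 58.4 mW = 0.1089 I₀, giving I₀ = 58.4/0.1089 = 536 mW.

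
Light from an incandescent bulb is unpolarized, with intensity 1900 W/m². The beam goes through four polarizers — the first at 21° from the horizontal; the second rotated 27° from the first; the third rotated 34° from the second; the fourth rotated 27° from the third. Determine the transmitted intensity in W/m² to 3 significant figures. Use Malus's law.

Unpolarized light through the first polarizer → I₁ = 1900 W/m²/2 = 950 W/m², polarized at 21°.
I₂ = I₁ · cos²(27°) = 950 · 0.7939 = 754.2 W/m².
I₃ = I₂ · cos²(34°) = 754.2 · 0.6873 = 518.4 W/m².
I₄ = I₃ · cos²(27°) = 518.4 · 0.7939 = 411.5 W/m².

I ≈ 412 W/m²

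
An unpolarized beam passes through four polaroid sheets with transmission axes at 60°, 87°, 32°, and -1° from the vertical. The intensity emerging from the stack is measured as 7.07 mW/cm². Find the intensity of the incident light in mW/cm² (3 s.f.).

I₀ ≈ 77.0 mW/cm²

Unpolarized light through the first polarizer → I₁ = ½ I₀, now polarized at 60°.
I₂ = I₁ cos²(87° − 60°) = 0.5 I₀ · cos²(27°) = 0.3969 I₀.
I₃ = I₂ cos²(32° − 87°) = 0.3969 I₀ · cos²(55°) = 0.1306 I₀.
I₄ = I₃ cos²(-1° − 32°) = 0.1306 I₀ · cos²(33°) = 0.09185 I₀.
So 7.07 mW/cm² = 0.09185 I₀, giving I₀ = 7.07/0.09185 = 76.97 mW/cm².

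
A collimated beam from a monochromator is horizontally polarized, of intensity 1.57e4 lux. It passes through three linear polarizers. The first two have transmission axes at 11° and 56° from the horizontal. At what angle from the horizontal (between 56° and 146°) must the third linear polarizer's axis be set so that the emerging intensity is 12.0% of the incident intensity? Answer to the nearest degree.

I₁ = I₀ cos²(11° − 0°) = I₀ cos²(11°) = 0.9636 I₀.
I₂ = I₁ cos²(56° − 11°) = 0.9636 I₀ · cos²(45°) = 0.4818 I₀.
Need I₃/I₀ = 0.12, so cos²(θ − 56°) = 0.12 / 0.4818 = 0.2491.
θ − 56° = arccos(√0.2491) = 60.1°, giving θ ≈ 56 + 60.1 = 116.1°.

θ ≈ 116°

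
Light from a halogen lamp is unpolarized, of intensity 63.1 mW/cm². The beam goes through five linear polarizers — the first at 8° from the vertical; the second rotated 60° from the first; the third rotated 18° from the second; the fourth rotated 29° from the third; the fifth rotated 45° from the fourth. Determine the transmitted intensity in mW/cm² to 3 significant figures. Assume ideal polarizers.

Unpolarized light through the first polarizer → I₁ = 63.1 mW/cm²/2 = 31.55 mW/cm², polarized at 8°.
I₂ = I₁ · cos²(60°) = 31.55 · 0.25 = 7.888 mW/cm².
I₃ = I₂ · cos²(18°) = 7.888 · 0.9045 = 7.134 mW/cm².
I₄ = I₃ · cos²(29°) = 7.134 · 0.765 = 5.457 mW/cm².
I₅ = I₄ · cos²(45°) = 5.457 · 0.5 = 2.729 mW/cm².

I ≈ 2.73 mW/cm²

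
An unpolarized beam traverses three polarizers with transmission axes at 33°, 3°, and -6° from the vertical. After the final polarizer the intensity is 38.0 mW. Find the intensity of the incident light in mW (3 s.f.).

I₀ ≈ 104 mW

Unpolarized light through the first polarizer → I₁ = ½ I₀, now polarized at 33°.
I₂ = I₁ cos²(3° − 33°) = 0.5 I₀ · cos²(30°) = 0.375 I₀.
I₃ = I₂ cos²(-6° − 3°) = 0.375 I₀ · cos²(9°) = 0.3658 I₀.
So 38.0 mW = 0.3658 I₀, giving I₀ = 38.0/0.3658 = 103.9 mW.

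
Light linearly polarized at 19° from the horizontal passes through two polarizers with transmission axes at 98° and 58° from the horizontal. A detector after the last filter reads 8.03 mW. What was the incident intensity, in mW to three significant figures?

I₁ = I₀ cos²(98° − 19°) = I₀ cos²(79°) = 0.03641 I₀.
I₂ = I₁ cos²(58° − 98°) = 0.03641 I₀ · cos²(40°) = 0.02137 I₀.
So 8.03 mW = 0.02137 I₀, giving I₀ = 8.03/0.02137 = 375.8 mW.

I₀ ≈ 376 mW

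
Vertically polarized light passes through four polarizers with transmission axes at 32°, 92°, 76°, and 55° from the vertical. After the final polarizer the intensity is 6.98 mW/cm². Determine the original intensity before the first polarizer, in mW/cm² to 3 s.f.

By Malus's law, I₁ = I₀ cos²(32° − 0°) = I₀ cos²(32°) = 0.7192 I₀.
I₂ = I₁ cos²(92° − 32°) = 0.7192 I₀ · cos²(60°) = 0.1798 I₀.
I₃ = I₂ cos²(76° − 92°) = 0.1798 I₀ · cos²(16°) = 0.1661 I₀.
I₄ = I₃ cos²(55° − 76°) = 0.1661 I₀ · cos²(21°) = 0.1448 I₀.
So 6.98 mW/cm² = 0.1448 I₀, giving I₀ = 6.98/0.1448 = 48.2 mW/cm².

I₀ ≈ 48.2 mW/cm²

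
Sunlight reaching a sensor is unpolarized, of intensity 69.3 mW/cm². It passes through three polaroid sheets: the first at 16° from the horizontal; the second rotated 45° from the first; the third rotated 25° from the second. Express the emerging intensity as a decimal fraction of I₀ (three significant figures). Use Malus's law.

Unpolarized light through the first polarizer → I₁ = 69.3 mW/cm²/2 = 34.65 mW/cm², polarized at 16°.
I₂ = I₁ · cos²(45°) = 34.65 · 0.5 = 17.33 mW/cm².
I₃ = I₂ · cos²(25°) = 17.33 · 0.8214 = 14.23 mW/cm².
Transmitted fraction = 0.2053.

I/I₀ ≈ 0.205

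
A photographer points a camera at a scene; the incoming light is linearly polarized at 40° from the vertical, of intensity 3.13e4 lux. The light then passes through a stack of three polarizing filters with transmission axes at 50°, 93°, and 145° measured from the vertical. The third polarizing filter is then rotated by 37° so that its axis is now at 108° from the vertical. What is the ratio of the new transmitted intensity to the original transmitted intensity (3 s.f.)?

Before rotation:
I₁ = I₀ cos²(50° − 40°) = I₀ cos²(10°) = 0.9698 I₀.
I₂ = I₁ cos²(93° − 50°) = 0.9698 I₀ · cos²(43°) = 0.5187 I₀.
I₃ = I₂ cos²(145° − 93°) = 0.5187 I₀ · cos²(52°) = 0.1966 I₀.
After rotation:
I₁ = I₀ cos²(50° − 40°) = I₀ cos²(10°) = 0.9698 I₀.
I₂ = I₁ cos²(93° − 50°) = 0.9698 I₀ · cos²(43°) = 0.5187 I₀.
I₃ = I₂ cos²(108° − 93°) = 0.5187 I₀ · cos²(15°) = 0.484 I₀.
Ratio = 0.484 / 0.1966 = 2.462.

I_new/I_old ≈ 2.46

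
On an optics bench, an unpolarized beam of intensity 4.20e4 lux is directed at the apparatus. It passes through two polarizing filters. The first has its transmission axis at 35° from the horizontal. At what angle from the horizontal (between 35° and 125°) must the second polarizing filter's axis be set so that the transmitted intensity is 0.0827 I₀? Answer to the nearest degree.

Unpolarized light through the first polarizer → I₁ = ½ I₀, now polarized at 35°.
Need I₂/I₀ = 0.0827, so cos²(θ − 35°) = 0.0827 / 0.5 = 0.1654.
θ − 35° = arccos(√0.1654) = 66.0°, giving θ ≈ 35 + 66.0 = 101.0°.

θ ≈ 101°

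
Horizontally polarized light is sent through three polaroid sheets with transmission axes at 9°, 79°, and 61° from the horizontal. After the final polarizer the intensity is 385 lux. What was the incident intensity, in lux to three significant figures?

I₀ ≈ 3730 lux

By Malus's law, I₁ = I₀ cos²(9° − 0°) = I₀ cos²(9°) = 0.9755 I₀.
I₂ = I₁ cos²(79° − 9°) = 0.9755 I₀ · cos²(70°) = 0.1141 I₀.
I₃ = I₂ cos²(61° − 79°) = 0.1141 I₀ · cos²(18°) = 0.1032 I₀.
So 385 lux = 0.1032 I₀, giving I₀ = 385/0.1032 = 3730 lux.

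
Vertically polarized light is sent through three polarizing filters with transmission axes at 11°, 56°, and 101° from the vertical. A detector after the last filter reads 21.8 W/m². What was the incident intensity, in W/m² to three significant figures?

I₀ ≈ 90.5 W/m²

By Malus's law, I₁ = I₀ cos²(11° − 0°) = I₀ cos²(11°) = 0.9636 I₀.
I₂ = I₁ cos²(56° − 11°) = 0.9636 I₀ · cos²(45°) = 0.4818 I₀.
I₃ = I₂ cos²(101° − 56°) = 0.4818 I₀ · cos²(45°) = 0.2409 I₀.
So 21.8 W/m² = 0.2409 I₀, giving I₀ = 21.8/0.2409 = 90.49 W/m².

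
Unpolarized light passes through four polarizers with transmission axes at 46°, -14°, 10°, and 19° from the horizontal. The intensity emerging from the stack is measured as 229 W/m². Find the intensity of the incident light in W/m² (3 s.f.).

Unpolarized light through the first polarizer → I₁ = ½ I₀, now polarized at 46°.
I₂ = I₁ cos²(-14° − 46°) = 0.5 I₀ · cos²(60°) = 0.125 I₀.
I₃ = I₂ cos²(10° + 14°) = 0.125 I₀ · cos²(24°) = 0.1043 I₀.
I₄ = I₃ cos²(19° − 10°) = 0.1043 I₀ · cos²(9°) = 0.1018 I₀.
So 229 W/m² = 0.1018 I₀, giving I₀ = 229/0.1018 = 2250 W/m².

I₀ ≈ 2250 W/m²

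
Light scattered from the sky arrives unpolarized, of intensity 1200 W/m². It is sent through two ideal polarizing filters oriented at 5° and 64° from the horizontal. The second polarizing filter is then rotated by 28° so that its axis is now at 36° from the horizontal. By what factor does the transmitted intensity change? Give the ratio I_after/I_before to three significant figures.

Before rotation:
Unpolarized light through the first polarizer → I₁ = ½ I₀, now polarized at 5°.
I₂ = I₁ cos²(64° − 5°) = 0.5 I₀ · cos²(59°) = 0.1326 I₀.
After rotation:
Unpolarized light through the first polarizer → I₁ = ½ I₀, now polarized at 5°.
I₂ = I₁ cos²(36° − 5°) = 0.5 I₀ · cos²(31°) = 0.3674 I₀.
Ratio = 0.3674 / 0.1326 = 2.77.

I_new/I_old ≈ 2.77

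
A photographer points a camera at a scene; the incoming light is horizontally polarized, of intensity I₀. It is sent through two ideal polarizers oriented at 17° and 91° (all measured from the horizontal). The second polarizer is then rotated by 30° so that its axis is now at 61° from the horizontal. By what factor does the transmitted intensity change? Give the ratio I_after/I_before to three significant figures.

Before rotation:
I₁ = I₀ cos²(17° − 0°) = I₀ cos²(17°) = 0.9145 I₀.
I₂ = I₁ cos²(91° − 17°) = 0.9145 I₀ · cos²(74°) = 0.06948 I₀.
After rotation:
I₁ = I₀ cos²(17° − 0°) = I₀ cos²(17°) = 0.9145 I₀.
I₂ = I₁ cos²(61° − 17°) = 0.9145 I₀ · cos²(44°) = 0.4732 I₀.
Ratio = 0.4732 / 0.06948 = 6.811.

I_new/I_old ≈ 6.81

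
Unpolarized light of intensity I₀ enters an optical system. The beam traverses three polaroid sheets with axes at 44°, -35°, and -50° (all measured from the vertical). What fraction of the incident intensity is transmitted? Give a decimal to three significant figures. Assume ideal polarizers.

≈ 0.0170 I₀

Unpolarized light through the first polarizer → I₁ = ½ I₀, now polarized at 44°.
I₂ = I₁ cos²(-35° − 44°) = 0.5 I₀ · cos²(79°) = 0.0182 I₀.
I₃ = I₂ cos²(-50° + 35°) = 0.0182 I₀ · cos²(15°) = 0.01698 I₀.
Transmitted fraction = 0.01698.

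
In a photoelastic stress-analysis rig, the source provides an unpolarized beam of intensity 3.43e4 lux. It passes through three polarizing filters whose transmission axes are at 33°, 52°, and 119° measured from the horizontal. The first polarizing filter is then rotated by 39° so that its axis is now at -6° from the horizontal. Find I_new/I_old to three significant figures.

I_new/I_old ≈ 0.314

Before rotation:
Unpolarized light through the first polarizer → I₁ = ½ I₀, now polarized at 33°.
I₂ = I₁ cos²(52° − 33°) = 0.5 I₀ · cos²(19°) = 0.447 I₀.
I₃ = I₂ cos²(119° − 52°) = 0.447 I₀ · cos²(67°) = 0.06824 I₀.
After rotation:
Unpolarized light through the first polarizer → I₁ = ½ I₀, now polarized at -6°.
I₂ = I₁ cos²(52° + 6°) = 0.5 I₀ · cos²(58°) = 0.1404 I₀.
I₃ = I₂ cos²(119° − 52°) = 0.1404 I₀ · cos²(67°) = 0.02144 I₀.
Ratio = 0.02144 / 0.06824 = 0.3141.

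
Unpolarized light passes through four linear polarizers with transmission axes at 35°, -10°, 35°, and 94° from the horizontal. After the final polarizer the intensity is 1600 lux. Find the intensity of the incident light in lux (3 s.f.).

Unpolarized light through the first polarizer → I₁ = ½ I₀, now polarized at 35°.
I₂ = I₁ cos²(-10° − 35°) = 0.5 I₀ · cos²(45°) = 0.25 I₀.
I₃ = I₂ cos²(35° + 10°) = 0.25 I₀ · cos²(45°) = 0.125 I₀.
I₄ = I₃ cos²(94° − 35°) = 0.125 I₀ · cos²(59°) = 0.03316 I₀.
So 1600 lux = 0.03316 I₀, giving I₀ = 1600/0.03316 = 4.825e+04 lux.

I₀ ≈ 4.83e4 lux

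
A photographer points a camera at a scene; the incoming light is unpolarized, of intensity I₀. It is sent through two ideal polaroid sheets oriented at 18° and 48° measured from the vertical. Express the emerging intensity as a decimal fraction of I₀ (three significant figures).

Unpolarized light through the first polarizer → I₁ = ½ I₀, now polarized at 18°.
I₂ = I₁ cos²(48° − 18°) = 0.5 I₀ · cos²(30°) = 0.375 I₀.
Transmitted fraction = 0.375.

≈ 0.375 I₀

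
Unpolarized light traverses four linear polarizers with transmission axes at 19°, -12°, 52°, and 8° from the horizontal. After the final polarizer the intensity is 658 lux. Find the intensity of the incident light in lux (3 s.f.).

I₀ ≈ 1.80e4 lux

Unpolarized light through the first polarizer → I₁ = ½ I₀, now polarized at 19°.
I₂ = I₁ cos²(-12° − 19°) = 0.5 I₀ · cos²(31°) = 0.3674 I₀.
I₃ = I₂ cos²(52° + 12°) = 0.3674 I₀ · cos²(64°) = 0.0706 I₀.
I₄ = I₃ cos²(8° − 52°) = 0.0706 I₀ · cos²(44°) = 0.03653 I₀.
So 658 lux = 0.03653 I₀, giving I₀ = 658/0.03653 = 1.801e+04 lux.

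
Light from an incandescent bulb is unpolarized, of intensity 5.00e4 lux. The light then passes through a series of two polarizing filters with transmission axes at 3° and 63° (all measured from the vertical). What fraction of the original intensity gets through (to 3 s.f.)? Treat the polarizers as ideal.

I/I₀ ≈ 0.125

Unpolarized light through the first polarizer → I₁ = 5.00e4 lux/2 = 2.5e+04 lux, polarized at 3°.
I₂ = I₁ · cos²(60°) = 2.5e+04 · 0.25 = 6250 lux.
Transmitted fraction = 0.125.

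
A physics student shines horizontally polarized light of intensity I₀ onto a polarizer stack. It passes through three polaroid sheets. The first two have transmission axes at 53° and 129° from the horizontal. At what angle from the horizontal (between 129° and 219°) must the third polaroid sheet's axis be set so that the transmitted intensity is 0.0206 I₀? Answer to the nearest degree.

By Malus's law, I₁ = I₀ cos²(53° − 0°) = I₀ cos²(53°) = 0.3622 I₀.
I₂ = I₁ cos²(129° − 53°) = 0.3622 I₀ · cos²(76°) = 0.0212 I₀.
Need I₃/I₀ = 0.0206, so cos²(θ − 129°) = 0.0206 / 0.0212 = 0.9718.
θ − 129° = arccos(√0.9718) = 9.7°, giving θ ≈ 129 + 9.7 = 138.7°.

θ ≈ 139°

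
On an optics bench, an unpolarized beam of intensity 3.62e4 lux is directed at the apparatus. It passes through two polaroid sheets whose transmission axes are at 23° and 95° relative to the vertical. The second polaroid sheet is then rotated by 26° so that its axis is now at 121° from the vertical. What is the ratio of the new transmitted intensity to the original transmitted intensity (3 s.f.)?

Before rotation:
Unpolarized light through the first polarizer → I₁ = ½ I₀, now polarized at 23°.
I₂ = I₁ cos²(95° − 23°) = 0.5 I₀ · cos²(72°) = 0.04775 I₀.
After rotation:
Unpolarized light through the first polarizer → I₁ = ½ I₀, now polarized at 23°.
Angle between axes 1 and 2: 82°. I₂ = 0.5 I₀ · cos²(82°) = 0.009685 I₀.
Ratio = 0.009685 / 0.04775 = 0.2028.

I_new/I_old ≈ 0.203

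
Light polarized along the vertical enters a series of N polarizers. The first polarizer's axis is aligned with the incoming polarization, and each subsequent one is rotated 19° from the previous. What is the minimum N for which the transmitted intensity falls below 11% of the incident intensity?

N = 21

First polarizer is aligned with the polarization: full transmission.
Each further stage multiplies by cos²(19°) = 0.894.
After N polarizers: T = 0.894^(N−1). Require T < 0.11 ⇒ N−1 > ln(0.11)/ln(0.894) = 19.70, so N−1 ≥ 20 and N = 21.
Check: N=21 gives T = 0.1064 < 0.11; N=20 gives T = 0.119.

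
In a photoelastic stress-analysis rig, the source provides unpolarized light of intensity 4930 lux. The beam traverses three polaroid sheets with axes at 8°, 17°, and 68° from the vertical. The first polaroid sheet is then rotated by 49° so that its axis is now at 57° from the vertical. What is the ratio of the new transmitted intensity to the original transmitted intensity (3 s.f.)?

Before rotation:
Unpolarized light through the first polarizer → I₁ = ½ I₀, now polarized at 8°.
I₂ = I₁ cos²(17° − 8°) = 0.5 I₀ · cos²(9°) = 0.4878 I₀.
I₃ = I₂ cos²(68° − 17°) = 0.4878 I₀ · cos²(51°) = 0.1932 I₀.
After rotation:
Unpolarized light through the first polarizer → I₁ = ½ I₀, now polarized at 57°.
I₂ = I₁ cos²(17° − 57°) = 0.5 I₀ · cos²(40°) = 0.2934 I₀.
I₃ = I₂ cos²(68° − 17°) = 0.2934 I₀ · cos²(51°) = 0.1162 I₀.
Ratio = 0.1162 / 0.1932 = 0.6015.

I_new/I_old ≈ 0.602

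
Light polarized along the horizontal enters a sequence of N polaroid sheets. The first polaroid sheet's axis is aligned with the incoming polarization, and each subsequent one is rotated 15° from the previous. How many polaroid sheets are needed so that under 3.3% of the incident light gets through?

First polarizer is aligned with the polarization: full transmission.
Each further stage multiplies by cos²(15°) = 0.933.
After N polarizers: T = 0.933^(N−1). Require T < 0.033 ⇒ N−1 > ln(0.033)/ln(0.933) = 49.20, so N−1 ≥ 50 and N = 51.
Check: N=51 gives T = 0.03122 < 0.033; N=50 gives T = 0.03346.

N = 51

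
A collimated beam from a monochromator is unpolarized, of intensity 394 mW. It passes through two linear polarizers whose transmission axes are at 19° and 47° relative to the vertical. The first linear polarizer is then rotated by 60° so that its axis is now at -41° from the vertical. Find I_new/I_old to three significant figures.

Before rotation:
Unpolarized light through the first polarizer → I₁ = ½ I₀, now polarized at 19°.
I₂ = I₁ cos²(47° − 19°) = 0.5 I₀ · cos²(28°) = 0.3898 I₀.
After rotation:
Unpolarized light through the first polarizer → I₁ = ½ I₀, now polarized at -41°.
I₂ = I₁ cos²(47° + 41°) = 0.5 I₀ · cos²(88°) = 0.000609 I₀.
Ratio = 0.000609 / 0.3898 = 0.001562.

I_new/I_old ≈ 0.00156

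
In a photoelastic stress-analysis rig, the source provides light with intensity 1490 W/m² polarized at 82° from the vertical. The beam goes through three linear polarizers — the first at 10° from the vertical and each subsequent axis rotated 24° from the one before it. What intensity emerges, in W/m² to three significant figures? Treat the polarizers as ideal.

By Malus's law, I₁ = 1490 W/m² · cos²(72°) = 142.3 W/m².
I₂ = I₁ · cos²(24°) = 142.3 · 0.8346 = 118.7 W/m².
I₃ = I₂ · cos²(24°) = 118.7 · 0.8346 = 99.1 W/m².

I ≈ 99.1 W/m²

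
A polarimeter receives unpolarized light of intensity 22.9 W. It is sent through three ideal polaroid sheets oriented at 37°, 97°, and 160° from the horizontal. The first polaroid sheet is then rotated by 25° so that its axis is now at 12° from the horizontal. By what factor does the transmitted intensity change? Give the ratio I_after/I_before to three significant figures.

Before rotation:
Unpolarized light through the first polarizer → I₁ = ½ I₀, now polarized at 37°.
I₂ = I₁ cos²(97° − 37°) = 0.5 I₀ · cos²(60°) = 0.125 I₀.
I₃ = I₂ cos²(160° − 97°) = 0.125 I₀ · cos²(63°) = 0.02576 I₀.
After rotation:
Unpolarized light through the first polarizer → I₁ = ½ I₀, now polarized at 12°.
I₂ = I₁ cos²(97° − 12°) = 0.5 I₀ · cos²(85°) = 0.003798 I₀.
I₃ = I₂ cos²(160° − 97°) = 0.003798 I₀ · cos²(63°) = 0.0007828 I₀.
Ratio = 0.0007828 / 0.02576 = 0.03038.

I_new/I_old ≈ 0.0304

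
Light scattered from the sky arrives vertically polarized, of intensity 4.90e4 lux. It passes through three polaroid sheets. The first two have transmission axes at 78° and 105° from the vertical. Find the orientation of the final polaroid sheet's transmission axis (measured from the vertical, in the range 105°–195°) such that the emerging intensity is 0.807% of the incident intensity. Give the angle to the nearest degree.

θ ≈ 166°

By Malus's law, I₁ = I₀ cos²(78° − 0°) = I₀ cos²(78°) = 0.04323 I₀.
I₂ = I₁ cos²(105° − 78°) = 0.04323 I₀ · cos²(27°) = 0.03432 I₀.
Need I₃/I₀ = 0.00807, so cos²(θ − 105°) = 0.00807 / 0.03432 = 0.2352.
θ − 105° = arccos(√0.2352) = 61.0°, giving θ ≈ 105 + 61.0 = 166.0°.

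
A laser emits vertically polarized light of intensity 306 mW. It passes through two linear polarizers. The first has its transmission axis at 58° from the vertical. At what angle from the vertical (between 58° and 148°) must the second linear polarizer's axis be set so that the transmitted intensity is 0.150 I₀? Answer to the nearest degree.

θ ≈ 101°

I₁ = I₀ cos²(58° − 0°) = I₀ cos²(58°) = 0.2808 I₀.
Need I₂/I₀ = 0.15, so cos²(θ − 58°) = 0.15 / 0.2808 = 0.5342.
θ − 58° = arccos(√0.5342) = 43.0°, giving θ ≈ 58 + 43.0 = 101.0°.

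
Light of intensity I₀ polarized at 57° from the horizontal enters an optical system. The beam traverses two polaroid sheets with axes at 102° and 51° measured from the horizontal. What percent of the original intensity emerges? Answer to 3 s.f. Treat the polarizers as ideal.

≈ 19.8%

By Malus's law, I₁ = I₀ cos²(102° − 57°) = I₀ cos²(45°) = 0.5 I₀.
I₂ = I₁ cos²(51° − 102°) = 0.5 I₀ · cos²(51°) = 0.198 I₀.
That is 19.8% of the incident intensity.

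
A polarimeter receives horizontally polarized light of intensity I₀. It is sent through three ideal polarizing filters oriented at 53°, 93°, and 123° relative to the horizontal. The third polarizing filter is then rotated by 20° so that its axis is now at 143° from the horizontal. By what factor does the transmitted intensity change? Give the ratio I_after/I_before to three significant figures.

Before rotation:
I₁ = I₀ cos²(53° − 0°) = I₀ cos²(53°) = 0.3622 I₀.
I₂ = I₁ cos²(93° − 53°) = 0.3622 I₀ · cos²(40°) = 0.2125 I₀.
I₃ = I₂ cos²(123° − 93°) = 0.2125 I₀ · cos²(30°) = 0.1594 I₀.
After rotation:
I₁ = I₀ cos²(53° − 0°) = I₀ cos²(53°) = 0.3622 I₀.
I₂ = I₁ cos²(93° − 53°) = 0.3622 I₀ · cos²(40°) = 0.2125 I₀.
I₃ = I₂ cos²(143° − 93°) = 0.2125 I₀ · cos²(50°) = 0.08782 I₀.
Ratio = 0.08782 / 0.1594 = 0.5509.

I_new/I_old ≈ 0.551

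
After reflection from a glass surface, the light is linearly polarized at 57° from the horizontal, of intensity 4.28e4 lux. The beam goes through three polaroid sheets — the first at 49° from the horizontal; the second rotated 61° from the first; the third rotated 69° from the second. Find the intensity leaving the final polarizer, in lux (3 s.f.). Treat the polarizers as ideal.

I ≈ 1270 lux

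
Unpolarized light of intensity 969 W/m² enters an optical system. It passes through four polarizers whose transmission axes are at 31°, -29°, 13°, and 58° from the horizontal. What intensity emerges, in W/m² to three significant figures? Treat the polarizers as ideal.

Unpolarized light through the first polarizer → I₁ = 969 W/m²/2 = 484.5 W/m², polarized at 31°.
I₂ = I₁ · cos²(60°) = 484.5 · 0.25 = 121.1 W/m².
I₃ = I₂ · cos²(42°) = 121.1 · 0.5523 = 66.89 W/m².
I₄ = I₃ · cos²(45°) = 66.89 · 0.5 = 33.45 W/m².

I ≈ 33.4 W/m²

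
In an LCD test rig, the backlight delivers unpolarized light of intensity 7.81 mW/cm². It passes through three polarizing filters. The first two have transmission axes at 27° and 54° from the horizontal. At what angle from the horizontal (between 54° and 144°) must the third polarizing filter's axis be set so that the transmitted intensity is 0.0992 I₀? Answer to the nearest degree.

Unpolarized light through the first polarizer → I₁ = ½ I₀, now polarized at 27°.
I₂ = I₁ cos²(54° − 27°) = 0.5 I₀ · cos²(27°) = 0.3969 I₀.
Need I₃/I₀ = 0.0992, so cos²(θ − 54°) = 0.0992 / 0.3969 = 0.2499.
θ − 54° = arccos(√0.2499) = 60.0°, giving θ ≈ 54 + 60.0 = 114.0°.

θ ≈ 114°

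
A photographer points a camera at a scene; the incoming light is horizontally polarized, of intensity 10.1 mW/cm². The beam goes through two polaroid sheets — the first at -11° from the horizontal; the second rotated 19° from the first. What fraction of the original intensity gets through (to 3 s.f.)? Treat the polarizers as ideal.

I/I₀ ≈ 0.861

I₁ = 10.1 mW/cm² · cos²(11°) = 9.732 mW/cm².
I₂ = I₁ · cos²(19°) = 9.732 · 0.894 = 8.701 mW/cm².
Transmitted fraction = 0.8615.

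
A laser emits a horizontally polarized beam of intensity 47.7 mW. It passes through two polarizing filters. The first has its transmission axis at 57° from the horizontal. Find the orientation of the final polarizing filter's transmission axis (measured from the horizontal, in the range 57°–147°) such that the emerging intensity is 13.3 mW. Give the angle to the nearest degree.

θ ≈ 71°

By Malus's law, I₁ = I₀ cos²(57° − 0°) = I₀ cos²(57°) = 0.2966 I₀.
Target fraction: 13.3 / 47.7 mW = 0.2788 of I₀.
Need I₂/I₀ = 0.2788, so cos²(θ − 57°) = 0.2788 / 0.2966 = 0.94.
θ − 57° = arccos(√0.94) = 14.2°, giving θ ≈ 57 + 14.2 = 71.2°.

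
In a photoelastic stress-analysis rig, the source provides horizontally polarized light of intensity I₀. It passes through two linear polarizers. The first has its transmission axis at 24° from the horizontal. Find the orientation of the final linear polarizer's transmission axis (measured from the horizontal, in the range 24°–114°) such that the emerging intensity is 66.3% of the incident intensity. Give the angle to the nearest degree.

I₁ = I₀ cos²(24° − 0°) = I₀ cos²(24°) = 0.8346 I₀.
Need I₂/I₀ = 0.663, so cos²(θ − 24°) = 0.663 / 0.8346 = 0.7944.
θ − 24° = arccos(√0.7944) = 27.0°, giving θ ≈ 24 + 27.0 = 51.0°.

θ ≈ 51°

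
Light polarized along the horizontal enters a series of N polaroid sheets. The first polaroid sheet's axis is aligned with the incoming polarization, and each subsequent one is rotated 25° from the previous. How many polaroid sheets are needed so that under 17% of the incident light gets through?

N = 11

First polarizer is aligned with the polarization: full transmission.
Each further stage multiplies by cos²(25°) = 0.8214.
After N polarizers: T = 0.8214^(N−1). Require T < 0.17 ⇒ N−1 > ln(0.17)/ln(0.8214) = 9.01, so N−1 ≥ 10 and N = 11.
Check: N=11 gives T = 0.1398 < 0.17; N=10 gives T = 0.1702.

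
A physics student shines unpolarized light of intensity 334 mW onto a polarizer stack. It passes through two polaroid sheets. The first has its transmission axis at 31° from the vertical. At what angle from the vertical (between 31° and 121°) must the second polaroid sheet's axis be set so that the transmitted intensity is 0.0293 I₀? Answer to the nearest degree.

Unpolarized light through the first polarizer → I₁ = ½ I₀, now polarized at 31°.
Need I₂/I₀ = 0.0293, so cos²(θ − 31°) = 0.0293 / 0.5 = 0.0586.
θ − 31° = arccos(√0.0586) = 76.0°, giving θ ≈ 31 + 76.0 = 107.0°.

θ ≈ 107°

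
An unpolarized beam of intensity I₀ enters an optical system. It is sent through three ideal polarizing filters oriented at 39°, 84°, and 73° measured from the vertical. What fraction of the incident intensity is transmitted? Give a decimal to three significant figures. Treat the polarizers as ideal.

≈ 0.241 I₀

Unpolarized light through the first polarizer → I₁ = ½ I₀, now polarized at 39°.
I₂ = I₁ cos²(84° − 39°) = 0.5 I₀ · cos²(45°) = 0.25 I₀.
I₃ = I₂ cos²(73° − 84°) = 0.25 I₀ · cos²(11°) = 0.2409 I₀.
Transmitted fraction = 0.2409.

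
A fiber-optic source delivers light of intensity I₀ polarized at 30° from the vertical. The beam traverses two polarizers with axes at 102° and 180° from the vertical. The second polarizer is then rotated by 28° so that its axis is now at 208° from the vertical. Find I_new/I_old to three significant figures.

Before rotation:
I₁ = I₀ cos²(102° − 30°) = I₀ cos²(72°) = 0.09549 I₀.
I₂ = I₁ cos²(180° − 102°) = 0.09549 I₀ · cos²(78°) = 0.004128 I₀.
After rotation:
I₁ = I₀ cos²(102° − 30°) = I₀ cos²(72°) = 0.09549 I₀.
Angle between axes 1 and 2: 74°. I₂ = 0.09549 I₀ · cos²(74°) = 0.007255 I₀.
Ratio = 0.007255 / 0.004128 = 1.758.

I_new/I_old ≈ 1.76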